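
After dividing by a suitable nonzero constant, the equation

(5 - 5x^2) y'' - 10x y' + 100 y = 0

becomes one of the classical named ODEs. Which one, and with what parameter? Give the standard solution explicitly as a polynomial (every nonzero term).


All three coefficients share the factor 5; dividing through by 5 gives  (1 - x^2) y'' - 2x y' + 20 y = 0.
This matches the Legendre equation (1 - x^2) y'' - 2x y' + n(n+1) y = 0 (note the -2x y' term) with n(n+1) = 20, so n = 4; the polynomial solution is P_4(x).
With y = sum_k a_k x^k, matching x^k gives (k+2)(k+1) a_{k+2} = [k(k+1) - n(n+1)] a_k = (k - 4)(k + 5) a_k. The right side vanishes at k = 4, so the series with the parity of 4 terminates at degree 4.
Standard normalization (P_n(1) = 1): leading coefficient (2n)!/(2^n (n!)^2) = 40320/(16*576) = 35/8, so a_4 = 35/8. Work downward with a_k = (k+1)(k+2) a_{k+2} / ((k - 4)(k + 5)):
  a_2 = (3)(4)(35/8) / ((2 - 4)(2 + 5)) = (105/2)/(-14) = -15/4
  a_0 = (1)(2)(-15/4) / ((0 - 4)(0 + 5)) = (-15/2)/(-20) = 3/8
Hence P_4(x) = 35 x^4/8 - 15 x^2/4 + 3/8.

P_4(x); series = 35 x^4/8 - 15 x^2/4 + 3/8


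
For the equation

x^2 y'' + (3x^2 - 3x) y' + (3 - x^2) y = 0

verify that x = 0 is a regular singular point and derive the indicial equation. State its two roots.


Divide by x^2 to reach normal form y'' + P_1(x) y' + P_2(x) y = 0 with P_1(x) = 3 - 3/x and P_2(x) = -1 + 3/x^2.
x = 0 is a singular point because the y'-coefficient 3 - 3/x has a pole at x = 0 and the y-coefficient -1 + 3/x^2 has a pole at x = 0.
It is a regular singular point because x P_1(x) = p(x) = 3x - 3 and x^2 P_2(x) = q(x) = 3 - x^2 are polynomials, hence analytic at x = 0.
p(0) = -3,  q(0) = 3.
Indicial equation: r(r-1) + p(0) r + q(0) = 0, i.e. r^2 + (p(0) - 1) r + q(0) = 0, i.e. r^2 - 4 r + 3 = 0.
Discriminant: (-4)^2 - 4(3) = 4, so r = (4 ± 2)/2.
Solving: r_1 = 3, r_2 = 1.

indicial: r^2 - 4 r + 3 = 0; roots r_1 = 3, r_2 = 1


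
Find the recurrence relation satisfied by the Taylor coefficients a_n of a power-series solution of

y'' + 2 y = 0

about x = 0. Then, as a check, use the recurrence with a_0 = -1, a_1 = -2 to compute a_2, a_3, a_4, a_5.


Substitute y = sum_n a_n x^n into y'' + (const) y = 0.
y''(x) = sum_{n>=0} (n+2)(n+1) a_{n+2} x^n.
The ODE becomes sum_n [(n+2)(n+1) a_{n+2} + 2 a_n] x^n = 0.
Setting each coefficient to zero gives the recurrence:
  (n+2)(n+1) a_{n+2} + 2 a_n = 0,
  a_{n+2} = -2 / ((n+1)(n+2)) a_n.

Check with a_0 = -1, a_1 = -2 (apply the recurrence for n = 0, 1, 2, 3): a_0 = -1, a_1 = -2, a_2 = 1, a_3 = 2/3, a_4 = -1/6, a_5 = -1/15.

a_{n+2} = -2/((n+1)(n+2)) * a_n; check: a_0 = -1, a_1 = -2, a_2 = 1, a_3 = 2/3, a_4 = -1/6, a_5 = -1/15


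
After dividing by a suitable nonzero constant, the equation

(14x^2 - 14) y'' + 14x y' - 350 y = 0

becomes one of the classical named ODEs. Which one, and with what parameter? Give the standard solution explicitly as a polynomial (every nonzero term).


All three coefficients share the factor -14; dividing through by -14 gives  (1 - x^2) y'' - x y' + 25 y = 0.
This matches the Chebyshev equation (1 - x^2) y'' - x y' + n^2 y = 0 (note the -x y' term, not -2x y') with n^2 = 25, so n = 5; the polynomial solution is T_5(x).
With y = sum_k a_k x^k, matching x^k gives (k+2)(k+1) a_{k+2} = (k^2 - n^2) a_k = (k - 5)(k + 5) a_k. The right side vanishes at k = 5, so the series with the parity of 5 terminates at degree 5.
Standard normalization: leading coefficient of T_n is 2^(n-1), so a_5 = 2^4 = 16. Work downward with a_k = (k+1)(k+2) a_{k+2} / ((k - 5)(k + 5)):
  a_3 = (4)(5)(16) / ((3 - 5)(3 + 5)) = 320/(-16) = -20
  a_1 = (2)(3)(-20) / ((1 - 5)(1 + 5)) = -120/(-24) = 5
Hence T_5(x) = 16 x^5 - 20 x^3 + 5 x.

T_5(x); series = 16 x^5 - 20 x^3 + 5 x


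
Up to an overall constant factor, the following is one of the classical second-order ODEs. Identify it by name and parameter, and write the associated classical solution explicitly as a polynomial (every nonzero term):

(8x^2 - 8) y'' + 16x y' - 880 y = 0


All three coefficients share the factor -8; dividing through by -8 gives  (1 - x^2) y'' - 2x y' + 110 y = 0.
This matches the Legendre equation (1 - x^2) y'' - 2x y' + n(n+1) y = 0 (note the -2x y' term) with n(n+1) = 110, so n = 10; the polynomial solution is P_10(x).
With y = sum_k a_k x^k, matching x^k gives (k+2)(k+1) a_{k+2} = [k(k+1) - n(n+1)] a_k = (k - 10)(k + 11) a_k. The right side vanishes at k = 10, so the series with the parity of 10 terminates at degree 10.
Standard normalization (P_n(1) = 1): leading coefficient (2n)!/(2^n (n!)^2) = 2432902008176640000/(1024*13168189440000) = 46189/256, so a_10 = 46189/256. Work downward with a_k = (k+1)(k+2) a_{k+2} / ((k - 10)(k + 11)):
  a_8 = (9)(10)(46189/256) / ((8 - 10)(8 + 11)) = (2078505/128)/(-38) = -109395/256
  a_6 = (7)(8)(-109395/256) / ((6 - 10)(6 + 11)) = (-765765/32)/(-68) = 45045/128
  a_4 = (5)(6)(45045/128) / ((4 - 10)(4 + 11)) = (675675/64)/(-90) = -15015/128
  a_2 = (3)(4)(-15015/128) / ((2 - 10)(2 + 11)) = (-45045/32)/(-104) = 3465/256
  a_0 = (1)(2)(3465/256) / ((0 - 10)(0 + 11)) = (3465/128)/(-110) = -63/256
Hence P_10(x) = 46189 x^10/256 - 109395 x^8/256 + 45045 x^6/128 - 15015 x^4/128 + 3465 x^2/256 - 63/256.

P_10(x); series = 46189 x^10/256 - 109395 x^8/256 + 45045 x^6/128 - 15015 x^4/128 + 3465 x^2/256 - 63/256


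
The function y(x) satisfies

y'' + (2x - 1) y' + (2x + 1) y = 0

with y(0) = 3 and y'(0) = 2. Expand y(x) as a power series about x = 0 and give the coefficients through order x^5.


Ansatz: y(x) = sum_{n>=0} a_n x^n, so y'(x) = sum_{n>=1} n a_n x^(n-1) and y''(x) = sum_{n>=2} n(n-1) a_n x^(n-2).
Substitute into P(x) y'' + Q(x) y' + R(x) y = 0 with P(x) = 1, Q(x) = 2x - 1, R(x) = 2x + 1, and match powers of x.
Initial conditions: a_0 = 3, a_1 = 2.
Setting the coefficient of each power of x to zero and solving order by order (substituting the coefficients already found):
  x^0: 2 a_2 - a_1 + a_0 = 0  ->  2 a_2 = a_1 - a_0 = -1  ->  a_2 = -1/2
  x^1: 6 a_3 - 2 a_2 + 3 a_1 + 2 a_0 = 0  ->  6 a_3 = 2 a_2 - 3 a_1 - 2 a_0 = -13  ->  a_3 = -13/6
  x^2: 12 a_4 - 3 a_3 + 5 a_2 + 2 a_1 = 0  ->  12 a_4 = 3 a_3 - 5 a_2 - 2 a_1 = -8  ->  a_4 = -2/3
  x^3: 20 a_5 - 4 a_4 + 7 a_3 + 2 a_2 = 0  ->  20 a_5 = 4 a_4 - 7 a_3 - 2 a_2 = 27/2  ->  a_5 = 27/40
Truncated series: y(x) = 3 + 2 x - (1/2) x^2 - (13/6) x^3 - (2/3) x^4 + (27/40) x^5 + O(x^6).

a_0 = 3; a_1 = 2; a_2 = -1/2; a_3 = -13/6; a_4 = -2/3; a_5 = 27/40


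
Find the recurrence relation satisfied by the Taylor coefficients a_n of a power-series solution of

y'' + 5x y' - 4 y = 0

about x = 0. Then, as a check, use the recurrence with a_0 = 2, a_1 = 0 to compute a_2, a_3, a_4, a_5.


Substitute y = sum_n a_n x^n.
y''(x) has coefficient (n+2)(n+1) a_{n+2} at x^n;
5 x y'(x) has coefficient 5 n a_n at x^n (shift);
-4 y(x) has coefficient -4 a_n at x^n.
Matching x^n: (n+2)(n+1) a_{n+2} + (5n - 4) a_n = 0.
Thus a_{n+2} = (-5n + 4) / ((n+1)(n+2)) * a_n.

Check with a_0 = 2, a_1 = 0 (apply the recurrence for n = 0, 1, 2, 3): a_0 = 2, a_1 = 0, a_2 = 4, a_3 = 0, a_4 = -2, a_5 = 0.

a_(n+2) = (-5n + 4) / ((n+1)(n+2)) * a_n; check: a_0 = 2, a_1 = 0, a_2 = 4, a_3 = 0, a_4 = -2, a_5 = 0


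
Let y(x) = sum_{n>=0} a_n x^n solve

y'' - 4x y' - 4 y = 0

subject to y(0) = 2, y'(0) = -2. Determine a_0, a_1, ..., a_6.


Ansatz: y(x) = sum_{n>=0} a_n x^n, so y'(x) = sum_{n>=1} n a_n x^(n-1) and y''(x) = sum_{n>=2} n(n-1) a_n x^(n-2).
Substitute into P(x) y'' + Q(x) y' + R(x) y = 0 with P(x) = 1, Q(x) = -4x, R(x) = -4, and match powers of x.
Initial conditions: a_0 = 2, a_1 = -2.
Setting the coefficient of each power of x to zero and solving order by order (substituting the coefficients already found):
  x^0: 2 a_2 - 4 a_0 = 0  ->  2 a_2 = 4 a_0 = 8  ->  a_2 = 4
  x^1: 6 a_3 - 8 a_1 = 0  ->  6 a_3 = 8 a_1 = -16  ->  a_3 = -8/3
  x^2: 12 a_4 - 12 a_2 = 0  ->  12 a_4 = 12 a_2 = 48  ->  a_4 = 4
  x^3: 20 a_5 - 16 a_3 = 0  ->  20 a_5 = 16 a_3 = -128/3  ->  a_5 = -32/15
  x^4: 30 a_6 - 20 a_4 = 0  ->  30 a_6 = 20 a_4 = 80  ->  a_6 = 8/3
Truncated series: y(x) = 2 - 2 x + 4 x^2 - (8/3) x^3 + 4 x^4 - (32/15) x^5 + (8/3) x^6 + O(x^7).

a_0 = 2; a_1 = -2; a_2 = 4; a_3 = -8/3; a_4 = 4; a_5 = -32/15; a_6 = 8/3


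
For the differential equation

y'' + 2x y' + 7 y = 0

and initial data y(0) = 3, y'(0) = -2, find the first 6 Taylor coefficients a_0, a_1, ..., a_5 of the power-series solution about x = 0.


Ansatz: y(x) = sum_{n>=0} a_n x^n, so y'(x) = sum_{n>=1} n a_n x^(n-1) and y''(x) = sum_{n>=2} n(n-1) a_n x^(n-2).
Substitute into P(x) y'' + Q(x) y' + R(x) y = 0 with P(x) = 1, Q(x) = 2x, R(x) = 7, and match powers of x.
Initial conditions: a_0 = 3, a_1 = -2.
Setting the coefficient of each power of x to zero and solving order by order (substituting the coefficients already found):
  x^0: 2 a_2 + 7 a_0 = 0  ->  2 a_2 = -7 a_0 = -21  ->  a_2 = -21/2
  x^1: 6 a_3 + 9 a_1 = 0  ->  6 a_3 = -9 a_1 = 18  ->  a_3 = 3
  x^2: 12 a_4 + 11 a_2 = 0  ->  12 a_4 = -11 a_2 = 231/2  ->  a_4 = 77/8
  x^3: 20 a_5 + 13 a_3 = 0  ->  20 a_5 = -13 a_3 = -39  ->  a_5 = -39/20
Truncated series: y(x) = 3 - 2 x - (21/2) x^2 + 3 x^3 + (77/8) x^4 - (39/20) x^5 + O(x^6).

a_0 = 3; a_1 = -2; a_2 = -21/2; a_3 = 3; a_4 = 77/8; a_5 = -39/20


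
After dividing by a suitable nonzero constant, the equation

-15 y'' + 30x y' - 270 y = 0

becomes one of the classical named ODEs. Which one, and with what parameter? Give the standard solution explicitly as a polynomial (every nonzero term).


All three coefficients share the factor -15; dividing through by -15 gives  y'' - 2x y' + 18 y = 0.
This matches the Hermite equation y'' - 2x y' + 2n y = 0 with 2n = 18, so n = 9; the polynomial solution is H_9(x).
With y = sum_k a_k x^k, matching x^k gives (k+2)(k+1) a_{k+2} = 2(k - n) a_k = 2(k - 9) a_k. The right side vanishes at k = 9, so the series with the parity of 9 terminates at degree 9.
Standard normalization: leading coefficient of H_n is 2^n, so a_9 = 2^9 = 512. Work downward with a_k = (k+1)(k+2) a_{k+2} / (2(k - n)):
  a_7 = (8)(9)(512) / (2(7 - 9)) = 36864/(-4) = -9216
  a_5 = (6)(7)(-9216) / (2(5 - 9)) = -387072/(-8) = 48384
  a_3 = (4)(5)(48384) / (2(3 - 9)) = 967680/(-12) = -80640
  a_1 = (2)(3)(-80640) / (2(1 - 9)) = -483840/(-16) = 30240
Hence H_9(x) = 512 x^9 - 9216 x^7 + 48384 x^5 - 80640 x^3 + 30240 x.

H_9(x); series = 512 x^9 - 9216 x^7 + 48384 x^5 - 80640 x^3 + 30240 x


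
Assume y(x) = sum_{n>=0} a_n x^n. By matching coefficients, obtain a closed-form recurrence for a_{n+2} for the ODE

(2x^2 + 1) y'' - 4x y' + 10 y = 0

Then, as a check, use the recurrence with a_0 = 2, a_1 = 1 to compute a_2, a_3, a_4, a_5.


Substitute y = sum_n a_n x^n.
(1 + 2 x^2) y'' contributes (n+2)(n+1) a_{n+2} + 2 n(n-1) a_n at x^n.
-4 x y'(x) contributes -4 n a_n at x^n.
10 y(x) contributes 10 a_n at x^n.
Matching x^n: (n+2)(n+1) a_{n+2} + (2 n(n-1) - 4 n + 10) a_n = 0.
Thus a_{n+2} = (-2 n(n-1) + 4 n - 10) / ((n+1)(n+2)) * a_n.

Check with a_0 = 2, a_1 = 1 (apply the recurrence for n = 0, 1, 2, 3): a_0 = 2, a_1 = 1, a_2 = -10, a_3 = -1, a_4 = 5, a_5 = 1/2.

a_(n+2) = (-2 n(n-1) + 4 n - 10) / ((n+1)(n+2)) * a_n; check: a_0 = 2, a_1 = 1, a_2 = -10, a_3 = -1, a_4 = 5, a_5 = 1/2


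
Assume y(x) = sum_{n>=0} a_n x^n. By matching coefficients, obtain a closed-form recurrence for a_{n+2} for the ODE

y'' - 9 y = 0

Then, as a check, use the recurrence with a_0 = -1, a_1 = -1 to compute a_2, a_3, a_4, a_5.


Substitute y = sum_n a_n x^n into y'' + (const) y = 0.
y''(x) = sum_{n>=0} (n+2)(n+1) a_{n+2} x^n.
The ODE becomes sum_n [(n+2)(n+1) a_{n+2} - 9 a_n] x^n = 0.
Setting each coefficient to zero gives the recurrence:
  (n+2)(n+1) a_{n+2} - 9 a_n = 0,
  a_{n+2} = 9 / ((n+1)(n+2)) a_n.

Check with a_0 = -1, a_1 = -1 (apply the recurrence for n = 0, 1, 2, 3): a_0 = -1, a_1 = -1, a_2 = -9/2, a_3 = -3/2, a_4 = -27/8, a_5 = -27/40.

a_{n+2} = 9/((n+1)(n+2)) * a_n; check: a_0 = -1, a_1 = -1, a_2 = -9/2, a_3 = -3/2, a_4 = -27/8, a_5 = -27/40


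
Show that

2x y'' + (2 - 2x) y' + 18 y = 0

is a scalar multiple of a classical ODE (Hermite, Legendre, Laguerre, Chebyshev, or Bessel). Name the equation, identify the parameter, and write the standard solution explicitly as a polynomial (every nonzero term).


All three coefficients share the factor 2; dividing through by 2 gives  x y'' + (1 - x) y' + 9 y = 0.
This matches the Laguerre equation x y'' + (1 - x) y' + n y = 0 with n = 9; the polynomial solution is L_9(x).
With y = sum_k a_k x^k, matching x^k gives (k+1)k a_{k+1} + (k+1) a_{k+1} - k a_k + n a_k = 0, i.e. (k+1)^2 a_{k+1} = (k - n) a_k = (k - 9) a_k. The right side vanishes at k = 9, so the series terminates at degree 9.
Standard normalization L_n(0) = 1 gives a_0 = 1. Work upward with a_{k+1} = (k - 9) a_k / (k+1)^2:
  a_1 = (0 - 9)(1) / 1^2 = -9/1 = -9
  a_2 = (1 - 9)(-9) / 2^2 = 72/4 = 18
  a_3 = (2 - 9)(18) / 3^2 = -126/9 = -14
  a_4 = (3 - 9)(-14) / 4^2 = 84/16 = 21/4
  a_5 = (4 - 9)(21/4) / 5^2 = (-105/4)/25 = -21/20
  a_6 = (5 - 9)(-21/20) / 6^2 = (21/5)/36 = 7/60
  a_7 = (6 - 9)(7/60) / 7^2 = (-7/20)/49 = -1/140
  a_8 = (7 - 9)(-1/140) / 8^2 = (1/70)/64 = 1/4480
  a_9 = (8 - 9)(1/4480) / 9^2 = (-1/4480)/81 = -1/362880
Hence L_9(x) = -x^9/362880 + x^8/4480 - x^7/140 + 7 x^6/60 - 21 x^5/20 + 21 x^4/4 - 14 x^3 + 18 x^2 - 9 x + 1.

L_9(x); series = -x^9/362880 + x^8/4480 - x^7/140 + 7 x^6/60 - 21 x^5/20 + 21 x^4/4 - 14 x^3 + 18 x^2 - 9 x + 1


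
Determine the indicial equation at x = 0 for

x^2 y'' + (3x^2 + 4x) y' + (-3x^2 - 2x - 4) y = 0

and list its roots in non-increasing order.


Divide by x^2 to reach normal form y'' + P_1(x) y' + P_2(x) y = 0 with P_1(x) = 3 + 4/x and P_2(x) = -3 - 2/x - 4/x^2.
x = 0 is a singular point because the y'-coefficient 3 + 4/x has a pole at x = 0 and the y-coefficient -3 - 2/x - 4/x^2 has a pole at x = 0.
It is a regular singular point because x P_1(x) = p(x) = 3x + 4 and x^2 P_2(x) = q(x) = -3x^2 - 2x - 4 are polynomials, hence analytic at x = 0.
p(0) = 4,  q(0) = -4.
Indicial equation: r(r-1) + p(0) r + q(0) = 0, i.e. r^2 + (p(0) - 1) r + q(0) = 0, i.e. r^2 + 3 r - 4 = 0.
Discriminant: (3)^2 - 4(-4) = 25, so r = (-3 ± 5)/2.
Solving: r_1 = 1, r_2 = -4.

indicial: r^2 + 3 r - 4 = 0; roots r_1 = 1, r_2 = -4


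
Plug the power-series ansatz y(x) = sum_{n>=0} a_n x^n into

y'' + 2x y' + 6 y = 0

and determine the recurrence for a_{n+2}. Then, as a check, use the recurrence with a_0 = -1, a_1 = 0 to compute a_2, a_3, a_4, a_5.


Substitute y = sum_n a_n x^n.
y''(x) has coefficient (n+2)(n+1) a_{n+2} at x^n;
2 x y'(x) has coefficient 2 n a_n at x^n (shift);
6 y(x) has coefficient 6 a_n at x^n.
Matching x^n: (n+2)(n+1) a_{n+2} + (2n + 6) a_n = 0.
Thus a_{n+2} = (-2n - 6) / ((n+1)(n+2)) * a_n.

Check with a_0 = -1, a_1 = 0 (apply the recurrence for n = 0, 1, 2, 3): a_0 = -1, a_1 = 0, a_2 = 3, a_3 = 0, a_4 = -5/2, a_5 = 0.

a_(n+2) = (-2n - 6) / ((n+1)(n+2)) * a_n; check: a_0 = -1, a_1 = 0, a_2 = 3, a_3 = 0, a_4 = -5/2, a_5 = 0


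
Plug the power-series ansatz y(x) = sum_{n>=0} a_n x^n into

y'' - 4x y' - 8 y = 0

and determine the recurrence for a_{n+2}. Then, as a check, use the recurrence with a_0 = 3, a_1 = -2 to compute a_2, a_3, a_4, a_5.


Substitute y = sum_n a_n x^n.
y''(x) has coefficient (n+2)(n+1) a_{n+2} at x^n;
-4 x y'(x) has coefficient -4 n a_n at x^n (shift);
-8 y(x) has coefficient -8 a_n at x^n.
Matching x^n: (n+2)(n+1) a_{n+2} + (-4n - 8) a_n = 0.
Thus a_{n+2} = (4n + 8) / ((n+1)(n+2)) * a_n.

Check with a_0 = 3, a_1 = -2 (apply the recurrence for n = 0, 1, 2, 3): a_0 = 3, a_1 = -2, a_2 = 12, a_3 = -4, a_4 = 16, a_5 = -4.

a_(n+2) = (4n + 8) / ((n+1)(n+2)) * a_n; check: a_0 = 3, a_1 = -2, a_2 = 12, a_3 = -4, a_4 = 16, a_5 = -4


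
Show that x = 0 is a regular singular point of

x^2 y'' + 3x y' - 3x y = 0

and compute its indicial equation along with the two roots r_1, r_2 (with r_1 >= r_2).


Divide by x^2 to reach normal form y'' + P_1(x) y' + P_2(x) y = 0 with P_1(x) = 3/x and P_2(x) = -3/x.
x = 0 is a singular point because the y'-coefficient 3/x has a pole at x = 0 and the y-coefficient -3/x has a pole at x = 0.
It is a regular singular point because x P_1(x) = p(x) = 3 and x^2 P_2(x) = q(x) = -3x are polynomials, hence analytic at x = 0.
p(0) = 3,  q(0) = 0.
Indicial equation: r(r-1) + p(0) r + q(0) = 0, i.e. r^2 + (p(0) - 1) r + q(0) = 0, i.e. r^2 + 2 r = 0.
Discriminant: (2)^2 - 4(0) = 4, so r = (-2 ± 2)/2.
Solving: r_1 = 0, r_2 = -2.

indicial: r^2 + 2 r = 0; roots r_1 = 0, r_2 = -2


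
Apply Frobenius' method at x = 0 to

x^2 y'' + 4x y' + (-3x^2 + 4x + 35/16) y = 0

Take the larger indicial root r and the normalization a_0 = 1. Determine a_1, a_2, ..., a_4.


Write in Frobenius form y'' + (p(x)/x) y' + (q(x)/x^2) y = 0:
  p(x) = 4,  q(x) = -3x^2 + 4x + 35/16.
Indicial equation: r(r-1) + (4) r + (35/16) = 0 -> roots r_1 = -5/4, r_2 = -7/4.
Take r = r_1 = -5/4. Let y(x) = x^r sum_{n>=0} a_n x^n with a_0 = 1.
Substitute y = x^r sum a_n x^n and match x^{r+n}. The recurrence is
  D(n) a_n + 4 a_{n-1} - 3 a_{n-2} = 0,  where D(n) = (r+n)(r+n-1) + (4)(r+n) + (35/16).
  a_n = [-4 a_{n-1} + 3 a_{n-2}] / D(n).
Since the indicial polynomial factors as (r - r_1)(r - r_2), D(n) = (r_1 + n - r_1)(r_1 + n - r_2) = n(n + 1/2).
Evaluating step by step (a_0 = 1):
  n = 1: D(1) = 1(1 + 1/2) = 3/2; numerator = -4(1) = -4; a_1 = (-4)/(3/2) = -8/3
  n = 2: D(2) = 2(2 + 1/2) = 5; numerator = -4(-8/3) + 3(1) = 41/3; a_2 = (41/3)/(5) = 41/15
  n = 3: D(3) = 3(3 + 1/2) = 21/2; numerator = -4(41/15) + 3(-8/3) = -284/15; a_3 = (-284/15)/(21/2) = -568/315
  n = 4: D(4) = 4(4 + 1/2) = 18; numerator = -4(-568/315) + 3(41/15) = 971/63; a_4 = (971/63)/(18) = 971/1134

r = -5/4; a_0 = 1; a_1 = -8/3; a_2 = 41/15; a_3 = -568/315; a_4 = 971/1134


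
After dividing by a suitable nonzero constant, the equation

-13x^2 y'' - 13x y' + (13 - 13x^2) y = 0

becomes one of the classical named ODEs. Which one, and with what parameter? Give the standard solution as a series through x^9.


All three coefficients share the factor -13; dividing through by -13 gives  x^2 y'' + x y' + (x^2 - 1) y = 0.
This matches the Bessel equation x^2 y'' + x y' + (x^2 - nu^2) y = 0 with nu^2 = 1, so nu = 1; the solution bounded at x = 0 is J_1(x).
Frobenius at x = 0: indicial roots ±nu; for r = nu the recurrence k(k + 2nu) c_k = -c_{k-2} gives the standard series J_nu(x) = sum_{k>=0} (-1)^k / (k! (k+nu)!) (x/2)^(2k+nu). Evaluate the first 5 terms:
  k = 0: (-1)^0 / (0! * 1! * 2^1) x^1 = 1/(1*1*2) x^1 = (1/2) x^1
  k = 1: (-1)^1 / (1! * 2! * 2^3) x^3 = -1/(1*2*8) x^3 = (-1/16) x^3
  k = 2: (-1)^2 / (2! * 3! * 2^5) x^5 = 1/(2*6*32) x^5 = (1/384) x^5
  k = 3: (-1)^3 / (3! * 4! * 2^7) x^7 = -1/(6*24*128) x^7 = (-1/18432) x^7
  k = 4: (-1)^4 / (4! * 5! * 2^9) x^9 = 1/(24*120*512) x^9 = (1/1474560) x^9
Hence J_1(x) = x^9/1474560 - x^7/18432 + x^5/384 - x^3/16 + x/2 + ....

J_1(x); series = x^9/1474560 - x^7/18432 + x^5/384 - x^3/16 + x/2


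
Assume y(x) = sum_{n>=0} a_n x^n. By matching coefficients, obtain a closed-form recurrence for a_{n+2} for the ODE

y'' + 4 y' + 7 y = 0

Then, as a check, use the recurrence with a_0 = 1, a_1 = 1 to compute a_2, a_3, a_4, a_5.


Substitute y = sum_n a_n x^n.
y''(x) has coefficient (n+2)(n+1) a_{n+2} at x^n;
4 y'(x) has coefficient 4 (n+1) a_{n+1} at x^n;
7 y(x) has coefficient 7 a_n at x^n.
Matching x^n: (n+2)(n+1) a_{n+2} + 4 (n+1) a_{n+1} + 7 a_n = 0.
Thus a_{n+2} = [-4 (n+1) a_{n+1} - 7 a_n] / ((n+1)(n+2)).

Check with a_0 = 1, a_1 = 1 (apply the recurrence for n = 0, 1, 2, 3): a_0 = 1, a_1 = 1, a_2 = -11/2, a_3 = 37/6, a_4 = -71/24, a_5 = 5/24.

a_(n+2) = [-4 (n+1) a_(n+1) - 7 a_n] / ((n+1)(n+2)); check: a_0 = 1, a_1 = 1, a_2 = -11/2, a_3 = 37/6, a_4 = -71/24, a_5 = 5/24


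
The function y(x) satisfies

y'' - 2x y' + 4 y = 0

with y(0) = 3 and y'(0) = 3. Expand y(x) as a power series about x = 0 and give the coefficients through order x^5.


Ansatz: y(x) = sum_{n>=0} a_n x^n, so y'(x) = sum_{n>=1} n a_n x^(n-1) and y''(x) = sum_{n>=2} n(n-1) a_n x^(n-2).
Substitute into P(x) y'' + Q(x) y' + R(x) y = 0 with P(x) = 1, Q(x) = -2x, R(x) = 4, and match powers of x.
Initial conditions: a_0 = 3, a_1 = 3.
Setting the coefficient of each power of x to zero and solving order by order (substituting the coefficients already found):
  x^0: 2 a_2 + 4 a_0 = 0  ->  2 a_2 = -4 a_0 = -12  ->  a_2 = -6
  x^1: 6 a_3 + 2 a_1 = 0  ->  6 a_3 = -2 a_1 = -6  ->  a_3 = -1
  x^2: 12 a_4 = 0  ->  a_4 = 0
  x^3: 20 a_5 - 2 a_3 = 0  ->  20 a_5 = 2 a_3 = -2  ->  a_5 = -1/10
Truncated series: y(x) = 3 + 3 x - 6 x^2 - x^3 - (1/10) x^5 + O(x^6).

a_0 = 3; a_1 = 3; a_2 = -6; a_3 = -1; a_4 = 0; a_5 = -1/10


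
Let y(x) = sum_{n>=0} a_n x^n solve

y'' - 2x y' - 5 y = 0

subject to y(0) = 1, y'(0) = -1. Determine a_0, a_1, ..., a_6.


Ansatz: y(x) = sum_{n>=0} a_n x^n, so y'(x) = sum_{n>=1} n a_n x^(n-1) and y''(x) = sum_{n>=2} n(n-1) a_n x^(n-2).
Substitute into P(x) y'' + Q(x) y' + R(x) y = 0 with P(x) = 1, Q(x) = -2x, R(x) = -5, and match powers of x.
Initial conditions: a_0 = 1, a_1 = -1.
Setting the coefficient of each power of x to zero and solving order by order (substituting the coefficients already found):
  x^0: 2 a_2 - 5 a_0 = 0  ->  2 a_2 = 5 a_0 = 5  ->  a_2 = 5/2
  x^1: 6 a_3 - 7 a_1 = 0  ->  6 a_3 = 7 a_1 = -7  ->  a_3 = -7/6
  x^2: 12 a_4 - 9 a_2 = 0  ->  12 a_4 = 9 a_2 = 45/2  ->  a_4 = 15/8
  x^3: 20 a_5 - 11 a_3 = 0  ->  20 a_5 = 11 a_3 = -77/6  ->  a_5 = -77/120
  x^4: 30 a_6 - 13 a_4 = 0  ->  30 a_6 = 13 a_4 = 195/8  ->  a_6 = 13/16
Truncated series: y(x) = 1 - x + (5/2) x^2 - (7/6) x^3 + (15/8) x^4 - (77/120) x^5 + (13/16) x^6 + O(x^7).

a_0 = 1; a_1 = -1; a_2 = 5/2; a_3 = -7/6; a_4 = 15/8; a_5 = -77/120; a_6 = 13/16


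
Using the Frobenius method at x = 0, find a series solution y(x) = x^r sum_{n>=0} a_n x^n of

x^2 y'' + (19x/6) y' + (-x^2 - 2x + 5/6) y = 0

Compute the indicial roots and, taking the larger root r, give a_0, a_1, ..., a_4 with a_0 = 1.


Write in Frobenius form y'' + (p(x)/x) y' + (q(x)/x^2) y = 0:
  p(x) = 19/6,  q(x) = -x^2 - 2x + 5/6.
Indicial equation: r(r-1) + (19/6) r + (5/6) = 0 -> roots r_1 = -1/2, r_2 = -5/3.
Take r = r_1 = -1/2. Let y(x) = x^r sum_{n>=0} a_n x^n with a_0 = 1.
Substitute y = x^r sum a_n x^n and match x^{r+n}. The recurrence is
  D(n) a_n - 2 a_{n-1} - 1 a_{n-2} = 0,  where D(n) = (r+n)(r+n-1) + (19/6)(r+n) + (5/6).
  a_n = [2 a_{n-1} + 1 a_{n-2}] / D(n).
Since the indicial polynomial factors as (r - r_1)(r - r_2), D(n) = (r_1 + n - r_1)(r_1 + n - r_2) = n(n + 7/6).
Evaluating step by step (a_0 = 1):
  n = 1: D(1) = 1(1 + 7/6) = 13/6; numerator = 2(1) = 2; a_1 = (2)/(13/6) = 12/13
  n = 2: D(2) = 2(2 + 7/6) = 19/3; numerator = 2(12/13) + 1(1) = 37/13; a_2 = (37/13)/(19/3) = 111/247
  n = 3: D(3) = 3(3 + 7/6) = 25/2; numerator = 2(111/247) + 1(12/13) = 450/247; a_3 = (450/247)/(25/2) = 36/247
  n = 4: D(4) = 4(4 + 7/6) = 62/3; numerator = 2(36/247) + 1(111/247) = 183/247; a_4 = (183/247)/(62/3) = 549/15314

r = -1/2; a_0 = 1; a_1 = 12/13; a_2 = 111/247; a_3 = 36/247; a_4 = 549/15314


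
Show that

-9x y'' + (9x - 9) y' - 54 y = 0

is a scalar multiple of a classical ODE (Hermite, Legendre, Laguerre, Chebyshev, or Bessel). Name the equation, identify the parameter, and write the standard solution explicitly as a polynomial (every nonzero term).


All three coefficients share the factor -9; dividing through by -9 gives  x y'' + (1 - x) y' + 6 y = 0.
This matches the Laguerre equation x y'' + (1 - x) y' + n y = 0 with n = 6; the polynomial solution is L_6(x).
With y = sum_k a_k x^k, matching x^k gives (k+1)k a_{k+1} + (k+1) a_{k+1} - k a_k + n a_k = 0, i.e. (k+1)^2 a_{k+1} = (k - n) a_k = (k - 6) a_k. The right side vanishes at k = 6, so the series terminates at degree 6.
Standard normalization L_n(0) = 1 gives a_0 = 1. Work upward with a_{k+1} = (k - 6) a_k / (k+1)^2:
  a_1 = (0 - 6)(1) / 1^2 = -6/1 = -6
  a_2 = (1 - 6)(-6) / 2^2 = 30/4 = 15/2
  a_3 = (2 - 6)(15/2) / 3^2 = -30/9 = -10/3
  a_4 = (3 - 6)(-10/3) / 4^2 = 10/16 = 5/8
  a_5 = (4 - 6)(5/8) / 5^2 = (-5/4)/25 = -1/20
  a_6 = (5 - 6)(-1/20) / 6^2 = (1/20)/36 = 1/720
Hence L_6(x) = x^6/720 - x^5/20 + 5 x^4/8 - 10 x^3/3 + 15 x^2/2 - 6 x + 1.

L_6(x); series = x^6/720 - x^5/20 + 5 x^4/8 - 10 x^3/3 + 15 x^2/2 - 6 x + 1


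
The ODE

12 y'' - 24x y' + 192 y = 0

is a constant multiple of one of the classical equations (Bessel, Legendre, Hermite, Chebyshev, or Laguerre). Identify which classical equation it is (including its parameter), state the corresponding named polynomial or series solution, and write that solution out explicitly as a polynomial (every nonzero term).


All three coefficients share the factor 12; dividing through by 12 gives  y'' - 2x y' + 16 y = 0.
This matches the Hermite equation y'' - 2x y' + 2n y = 0 with 2n = 16, so n = 8; the polynomial solution is H_8(x).
With y = sum_k a_k x^k, matching x^k gives (k+2)(k+1) a_{k+2} = 2(k - n) a_k = 2(k - 8) a_k. The right side vanishes at k = 8, so the series with the parity of 8 terminates at degree 8.
Standard normalization: leading coefficient of H_n is 2^n, so a_8 = 2^8 = 256. Work downward with a_k = (k+1)(k+2) a_{k+2} / (2(k - n)):
  a_6 = (7)(8)(256) / (2(6 - 8)) = 14336/(-4) = -3584
  a_4 = (5)(6)(-3584) / (2(4 - 8)) = -107520/(-8) = 13440
  a_2 = (3)(4)(13440) / (2(2 - 8)) = 161280/(-12) = -13440
  a_0 = (1)(2)(-13440) / (2(0 - 8)) = -26880/(-16) = 1680
Hence H_8(x) = 256 x^8 - 3584 x^6 + 13440 x^4 - 13440 x^2 + 1680.

H_8(x); series = 256 x^8 - 3584 x^6 + 13440 x^4 - 13440 x^2 + 1680


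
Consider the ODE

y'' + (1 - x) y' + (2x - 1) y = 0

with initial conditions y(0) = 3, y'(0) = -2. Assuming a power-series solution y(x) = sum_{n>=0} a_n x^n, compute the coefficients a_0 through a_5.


Ansatz: y(x) = sum_{n>=0} a_n x^n, so y'(x) = sum_{n>=1} n a_n x^(n-1) and y''(x) = sum_{n>=2} n(n-1) a_n x^(n-2).
Substitute into P(x) y'' + Q(x) y' + R(x) y = 0 with P(x) = 1, Q(x) = 1 - x, R(x) = 2x - 1, and match powers of x.
Initial conditions: a_0 = 3, a_1 = -2.
Setting the coefficient of each power of x to zero and solving order by order (substituting the coefficients already found):
  x^0: 2 a_2 + a_1 - a_0 = 0  ->  2 a_2 = -a_1 + a_0 = 5  ->  a_2 = 5/2
  x^1: 6 a_3 + 2 a_2 - 2 a_1 + 2 a_0 = 0  ->  6 a_3 = -2 a_2 + 2 a_1 - 2 a_0 = -15  ->  a_3 = -5/2
  x^2: 12 a_4 + 3 a_3 - 3 a_2 + 2 a_1 = 0  ->  12 a_4 = -3 a_3 + 3 a_2 - 2 a_1 = 19  ->  a_4 = 19/12
  x^3: 20 a_5 + 4 a_4 - 4 a_3 + 2 a_2 = 0  ->  20 a_5 = -4 a_4 + 4 a_3 - 2 a_2 = -64/3  ->  a_5 = -16/15
Truncated series: y(x) = 3 - 2 x + (5/2) x^2 - (5/2) x^3 + (19/12) x^4 - (16/15) x^5 + O(x^6).

a_0 = 3; a_1 = -2; a_2 = 5/2; a_3 = -5/2; a_4 = 19/12; a_5 = -16/15


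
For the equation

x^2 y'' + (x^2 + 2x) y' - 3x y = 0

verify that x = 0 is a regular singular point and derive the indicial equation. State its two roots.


Divide by x^2 to reach normal form y'' + P_1(x) y' + P_2(x) y = 0 with P_1(x) = 1 + 2/x and P_2(x) = -3/x.
x = 0 is a singular point because the y'-coefficient 1 + 2/x has a pole at x = 0 and the y-coefficient -3/x has a pole at x = 0.
It is a regular singular point because x P_1(x) = p(x) = x + 2 and x^2 P_2(x) = q(x) = -3x are polynomials, hence analytic at x = 0.
p(0) = 2,  q(0) = 0.
Indicial equation: r(r-1) + p(0) r + q(0) = 0, i.e. r^2 + (p(0) - 1) r + q(0) = 0, i.e. r^2 + 1 r = 0.
Discriminant: (1)^2 - 4(0) = 1, so r = (-1 ± 1)/2.
Solving: r_1 = 0, r_2 = -1.

indicial: r^2 + 1 r = 0; roots r_1 = 0, r_2 = -1


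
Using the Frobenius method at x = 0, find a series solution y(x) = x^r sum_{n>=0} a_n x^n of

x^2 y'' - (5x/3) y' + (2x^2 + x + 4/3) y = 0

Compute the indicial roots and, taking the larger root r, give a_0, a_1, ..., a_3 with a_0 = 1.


Write in Frobenius form y'' + (p(x)/x) y' + (q(x)/x^2) y = 0:
  p(x) = -5/3,  q(x) = 2x^2 + x + 4/3.
Indicial equation: r(r-1) + (-5/3) r + (4/3) = 0 -> roots r_1 = 2, r_2 = 2/3.
Take r = r_1 = 2. Let y(x) = x^r sum_{n>=0} a_n x^n with a_0 = 1.
Substitute y = x^r sum a_n x^n and match x^{r+n}. The recurrence is
  D(n) a_n + 1 a_{n-1} + 2 a_{n-2} = 0,  where D(n) = (r+n)(r+n-1) + (-5/3)(r+n) + (4/3).
  a_n = [-1 a_{n-1} - 2 a_{n-2}] / D(n).
Since the indicial polynomial factors as (r - r_1)(r - r_2), D(n) = (r_1 + n - r_1)(r_1 + n - r_2) = n(n + 4/3).
Evaluating step by step (a_0 = 1):
  n = 1: D(1) = 1(1 + 4/3) = 7/3; numerator = -1(1) = -1; a_1 = (-1)/(7/3) = -3/7
  n = 2: D(2) = 2(2 + 4/3) = 20/3; numerator = -1(-3/7) - 2(1) = -11/7; a_2 = (-11/7)/(20/3) = -33/140
  n = 3: D(3) = 3(3 + 4/3) = 13; numerator = -1(-33/140) - 2(-3/7) = 153/140; a_3 = (153/140)/(13) = 153/1820

r = 2; a_0 = 1; a_1 = -3/7; a_2 = -33/140; a_3 = 153/1820


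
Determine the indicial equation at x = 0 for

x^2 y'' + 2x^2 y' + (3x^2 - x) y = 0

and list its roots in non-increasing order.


Divide by x^2 to reach normal form y'' + P_1(x) y' + P_2(x) y = 0 with P_1(x) = 2 and P_2(x) = 3 - 1/x.
x = 0 is a singular point because the y-coefficient 3 - 1/x has a pole at x = 0.
It is a regular singular point because x P_1(x) = p(x) = 2x and x^2 P_2(x) = q(x) = 3x^2 - x are polynomials, hence analytic at x = 0.
p(0) = 0,  q(0) = 0.
Indicial equation: r(r-1) + p(0) r + q(0) = 0, i.e. r^2 + (p(0) - 1) r + q(0) = 0, i.e. r^2 - 1 r = 0.
Discriminant: (-1)^2 - 4(0) = 1, so r = (1 ± 1)/2.
Solving: r_1 = 1, r_2 = 0.

indicial: r^2 - 1 r = 0; roots r_1 = 1, r_2 = 0


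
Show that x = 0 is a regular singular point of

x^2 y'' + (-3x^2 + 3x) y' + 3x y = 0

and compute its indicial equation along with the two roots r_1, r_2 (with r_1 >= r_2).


Divide by x^2 to reach normal form y'' + P_1(x) y' + P_2(x) y = 0 with P_1(x) = -3 + 3/x and P_2(x) = 3/x.
x = 0 is a singular point because the y'-coefficient -3 + 3/x has a pole at x = 0 and the y-coefficient 3/x has a pole at x = 0.
It is a regular singular point because x P_1(x) = p(x) = 3 - 3x and x^2 P_2(x) = q(x) = 3x are polynomials, hence analytic at x = 0.
p(0) = 3,  q(0) = 0.
Indicial equation: r(r-1) + p(0) r + q(0) = 0, i.e. r^2 + (p(0) - 1) r + q(0) = 0, i.e. r^2 + 2 r = 0.
Discriminant: (2)^2 - 4(0) = 4, so r = (-2 ± 2)/2.
Solving: r_1 = 0, r_2 = -2.

indicial: r^2 + 2 r = 0; roots r_1 = 0, r_2 = -2


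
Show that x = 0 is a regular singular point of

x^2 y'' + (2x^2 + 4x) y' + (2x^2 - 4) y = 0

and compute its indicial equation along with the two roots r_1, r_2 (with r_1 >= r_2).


Divide by x^2 to reach normal form y'' + P_1(x) y' + P_2(x) y = 0 with P_1(x) = 2 + 4/x and P_2(x) = 2 - 4/x^2.
x = 0 is a singular point because the y'-coefficient 2 + 4/x has a pole at x = 0 and the y-coefficient 2 - 4/x^2 has a pole at x = 0.
It is a regular singular point because x P_1(x) = p(x) = 2x + 4 and x^2 P_2(x) = q(x) = 2x^2 - 4 are polynomials, hence analytic at x = 0.
p(0) = 4,  q(0) = -4.
Indicial equation: r(r-1) + p(0) r + q(0) = 0, i.e. r^2 + (p(0) - 1) r + q(0) = 0, i.e. r^2 + 3 r - 4 = 0.
Discriminant: (3)^2 - 4(-4) = 25, so r = (-3 ± 5)/2.
Solving: r_1 = 1, r_2 = -4.

indicial: r^2 + 3 r - 4 = 0; roots r_1 = 1, r_2 = -4


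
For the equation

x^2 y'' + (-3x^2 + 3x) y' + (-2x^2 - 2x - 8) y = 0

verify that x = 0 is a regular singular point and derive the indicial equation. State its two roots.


Divide by x^2 to reach normal form y'' + P_1(x) y' + P_2(x) y = 0 with P_1(x) = -3 + 3/x and P_2(x) = -2 - 2/x - 8/x^2.
x = 0 is a singular point because the y'-coefficient -3 + 3/x has a pole at x = 0 and the y-coefficient -2 - 2/x - 8/x^2 has a pole at x = 0.
It is a regular singular point because x P_1(x) = p(x) = 3 - 3x and x^2 P_2(x) = q(x) = -2x^2 - 2x - 8 are polynomials, hence analytic at x = 0.
p(0) = 3,  q(0) = -8.
Indicial equation: r(r-1) + p(0) r + q(0) = 0, i.e. r^2 + (p(0) - 1) r + q(0) = 0, i.e. r^2 + 2 r - 8 = 0.
Discriminant: (2)^2 - 4(-8) = 36, so r = (-2 ± 6)/2.
Solving: r_1 = 2, r_2 = -4.

indicial: r^2 + 2 r - 8 = 0; roots r_1 = 2, r_2 = -4


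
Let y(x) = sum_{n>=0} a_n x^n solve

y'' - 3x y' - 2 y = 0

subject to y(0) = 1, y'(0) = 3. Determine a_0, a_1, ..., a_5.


Ansatz: y(x) = sum_{n>=0} a_n x^n, so y'(x) = sum_{n>=1} n a_n x^(n-1) and y''(x) = sum_{n>=2} n(n-1) a_n x^(n-2).
Substitute into P(x) y'' + Q(x) y' + R(x) y = 0 with P(x) = 1, Q(x) = -3x, R(x) = -2, and match powers of x.
Initial conditions: a_0 = 1, a_1 = 3.
Setting the coefficient of each power of x to zero and solving order by order (substituting the coefficients already found):
  x^0: 2 a_2 - 2 a_0 = 0  ->  2 a_2 = 2 a_0 = 2  ->  a_2 = 1
  x^1: 6 a_3 - 5 a_1 = 0  ->  6 a_3 = 5 a_1 = 15  ->  a_3 = 5/2
  x^2: 12 a_4 - 8 a_2 = 0  ->  12 a_4 = 8 a_2 = 8  ->  a_4 = 2/3
  x^3: 20 a_5 - 11 a_3 = 0  ->  20 a_5 = 11 a_3 = 55/2  ->  a_5 = 11/8
Truncated series: y(x) = 1 + 3 x + x^2 + (5/2) x^3 + (2/3) x^4 + (11/8) x^5 + O(x^6).

a_0 = 1; a_1 = 3; a_2 = 1; a_3 = 5/2; a_4 = 2/3; a_5 = 11/8


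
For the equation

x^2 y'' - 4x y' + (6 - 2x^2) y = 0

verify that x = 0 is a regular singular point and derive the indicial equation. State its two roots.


Divide by x^2 to reach normal form y'' + P_1(x) y' + P_2(x) y = 0 with P_1(x) = -4/x and P_2(x) = -2 + 6/x^2.
x = 0 is a singular point because the y'-coefficient -4/x has a pole at x = 0 and the y-coefficient -2 + 6/x^2 has a pole at x = 0.
It is a regular singular point because x P_1(x) = p(x) = -4 and x^2 P_2(x) = q(x) = 6 - 2x^2 are polynomials, hence analytic at x = 0.
p(0) = -4,  q(0) = 6.
Indicial equation: r(r-1) + p(0) r + q(0) = 0, i.e. r^2 + (p(0) - 1) r + q(0) = 0, i.e. r^2 - 5 r + 6 = 0.
Discriminant: (-5)^2 - 4(6) = 1, so r = (5 ± 1)/2.
Solving: r_1 = 3, r_2 = 2.

indicial: r^2 - 5 r + 6 = 0; roots r_1 = 3, r_2 = 2


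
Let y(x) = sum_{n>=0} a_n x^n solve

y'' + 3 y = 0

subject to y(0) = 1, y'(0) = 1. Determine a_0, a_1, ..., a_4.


Ansatz: y(x) = sum_{n>=0} a_n x^n, so y'(x) = sum_{n>=1} n a_n x^(n-1) and y''(x) = sum_{n>=2} n(n-1) a_n x^(n-2).
Substitute into P(x) y'' + Q(x) y' + R(x) y = 0 with P(x) = 1, Q(x) = 0, R(x) = 3, and match powers of x.
Initial conditions: a_0 = 1, a_1 = 1.
Setting the coefficient of each power of x to zero and solving order by order (substituting the coefficients already found):
  x^0: 2 a_2 + 3 a_0 = 0  ->  2 a_2 = -3 a_0 = -3  ->  a_2 = -3/2
  x^1: 6 a_3 + 3 a_1 = 0  ->  6 a_3 = -3 a_1 = -3  ->  a_3 = -1/2
  x^2: 12 a_4 + 3 a_2 = 0  ->  12 a_4 = -3 a_2 = 9/2  ->  a_4 = 3/8
Truncated series: y(x) = 1 + x - (3/2) x^2 - (1/2) x^3 + (3/8) x^4 + O(x^5).

a_0 = 1; a_1 = 1; a_2 = -3/2; a_3 = -1/2; a_4 = 3/8


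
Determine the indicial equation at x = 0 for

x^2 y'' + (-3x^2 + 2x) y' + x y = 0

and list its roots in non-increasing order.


Divide by x^2 to reach normal form y'' + P_1(x) y' + P_2(x) y = 0 with P_1(x) = -3 + 2/x and P_2(x) = 1/x.
x = 0 is a singular point because the y'-coefficient -3 + 2/x has a pole at x = 0 and the y-coefficient 1/x has a pole at x = 0.
It is a regular singular point because x P_1(x) = p(x) = 2 - 3x and x^2 P_2(x) = q(x) = x are polynomials, hence analytic at x = 0.
p(0) = 2,  q(0) = 0.
Indicial equation: r(r-1) + p(0) r + q(0) = 0, i.e. r^2 + (p(0) - 1) r + q(0) = 0, i.e. r^2 + 1 r = 0.
Discriminant: (1)^2 - 4(0) = 1, so r = (-1 ± 1)/2.
Solving: r_1 = 0, r_2 = -1.

indicial: r^2 + 1 r = 0; roots r_1 = 0, r_2 = -1


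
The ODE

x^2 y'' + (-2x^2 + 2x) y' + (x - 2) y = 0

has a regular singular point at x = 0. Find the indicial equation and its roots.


Divide by x^2 to reach normal form y'' + P_1(x) y' + P_2(x) y = 0 with P_1(x) = -2 + 2/x and P_2(x) = 1/x - 2/x^2.
x = 0 is a singular point because the y'-coefficient -2 + 2/x has a pole at x = 0 and the y-coefficient 1/x - 2/x^2 has a pole at x = 0.
It is a regular singular point because x P_1(x) = p(x) = 2 - 2x and x^2 P_2(x) = q(x) = x - 2 are polynomials, hence analytic at x = 0.
p(0) = 2,  q(0) = -2.
Indicial equation: r(r-1) + p(0) r + q(0) = 0, i.e. r^2 + (p(0) - 1) r + q(0) = 0, i.e. r^2 + 1 r - 2 = 0.
Discriminant: (1)^2 - 4(-2) = 9, so r = (-1 ± 3)/2.
Solving: r_1 = 1, r_2 = -2.

indicial: r^2 + 1 r - 2 = 0; roots r_1 = 1, r_2 = -2


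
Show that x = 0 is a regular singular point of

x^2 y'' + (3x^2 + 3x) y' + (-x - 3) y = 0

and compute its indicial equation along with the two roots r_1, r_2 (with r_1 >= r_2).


Divide by x^2 to reach normal form y'' + P_1(x) y' + P_2(x) y = 0 with P_1(x) = 3 + 3/x and P_2(x) = -1/x - 3/x^2.
x = 0 is a singular point because the y'-coefficient 3 + 3/x has a pole at x = 0 and the y-coefficient -1/x - 3/x^2 has a pole at x = 0.
It is a regular singular point because x P_1(x) = p(x) = 3x + 3 and x^2 P_2(x) = q(x) = -x - 3 are polynomials, hence analytic at x = 0.
p(0) = 3,  q(0) = -3.
Indicial equation: r(r-1) + p(0) r + q(0) = 0, i.e. r^2 + (p(0) - 1) r + q(0) = 0, i.e. r^2 + 2 r - 3 = 0.
Discriminant: (2)^2 - 4(-3) = 16, so r = (-2 ± 4)/2.
Solving: r_1 = 1, r_2 = -3.

indicial: r^2 + 2 r - 3 = 0; roots r_1 = 1, r_2 = -3


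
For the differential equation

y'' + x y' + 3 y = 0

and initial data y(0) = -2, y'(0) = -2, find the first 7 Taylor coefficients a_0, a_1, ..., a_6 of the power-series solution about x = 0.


Ansatz: y(x) = sum_{n>=0} a_n x^n, so y'(x) = sum_{n>=1} n a_n x^(n-1) and y''(x) = sum_{n>=2} n(n-1) a_n x^(n-2).
Substitute into P(x) y'' + Q(x) y' + R(x) y = 0 with P(x) = 1, Q(x) = x, R(x) = 3, and match powers of x.
Initial conditions: a_0 = -2, a_1 = -2.
Setting the coefficient of each power of x to zero and solving order by order (substituting the coefficients already found):
  x^0: 2 a_2 + 3 a_0 = 0  ->  2 a_2 = -3 a_0 = 6  ->  a_2 = 3
  x^1: 6 a_3 + 4 a_1 = 0  ->  6 a_3 = -4 a_1 = 8  ->  a_3 = 4/3
  x^2: 12 a_4 + 5 a_2 = 0  ->  12 a_4 = -5 a_2 = -15  ->  a_4 = -5/4
  x^3: 20 a_5 + 6 a_3 = 0  ->  20 a_5 = -6 a_3 = -8  ->  a_5 = -2/5
  x^4: 30 a_6 + 7 a_4 = 0  ->  30 a_6 = -7 a_4 = 35/4  ->  a_6 = 7/24
Truncated series: y(x) = -2 - 2 x + 3 x^2 + (4/3) x^3 - (5/4) x^4 - (2/5) x^5 + (7/24) x^6 + O(x^7).

a_0 = -2; a_1 = -2; a_2 = 3; a_3 = 4/3; a_4 = -5/4; a_5 = -2/5; a_6 = 7/24


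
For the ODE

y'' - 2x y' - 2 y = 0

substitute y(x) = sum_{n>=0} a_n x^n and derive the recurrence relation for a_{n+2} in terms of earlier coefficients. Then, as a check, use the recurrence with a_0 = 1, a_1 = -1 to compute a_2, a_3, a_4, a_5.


Substitute y = sum_n a_n x^n.
y''(x) has coefficient (n+2)(n+1) a_{n+2} at x^n;
-2 x y'(x) has coefficient -2 n a_n at x^n (shift);
-2 y(x) has coefficient -2 a_n at x^n.
Matching x^n: (n+2)(n+1) a_{n+2} + (-2n - 2) a_n = 0.
Thus a_{n+2} = (2n + 2) / ((n+1)(n+2)) * a_n.

Check with a_0 = 1, a_1 = -1 (apply the recurrence for n = 0, 1, 2, 3): a_0 = 1, a_1 = -1, a_2 = 1, a_3 = -2/3, a_4 = 1/2, a_5 = -4/15.

a_(n+2) = (2n + 2) / ((n+1)(n+2)) * a_n; check: a_0 = 1, a_1 = -1, a_2 = 1, a_3 = -2/3, a_4 = 1/2, a_5 = -4/15


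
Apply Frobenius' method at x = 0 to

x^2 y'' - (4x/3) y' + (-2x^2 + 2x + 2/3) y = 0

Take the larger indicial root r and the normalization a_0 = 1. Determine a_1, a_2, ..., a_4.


Write in Frobenius form y'' + (p(x)/x) y' + (q(x)/x^2) y = 0:
  p(x) = -4/3,  q(x) = -2x^2 + 2x + 2/3.
Indicial equation: r(r-1) + (-4/3) r + (2/3) = 0 -> roots r_1 = 2, r_2 = 1/3.
Take r = r_1 = 2. Let y(x) = x^r sum_{n>=0} a_n x^n with a_0 = 1.
Substitute y = x^r sum a_n x^n and match x^{r+n}. The recurrence is
  D(n) a_n + 2 a_{n-1} - 2 a_{n-2} = 0,  where D(n) = (r+n)(r+n-1) + (-4/3)(r+n) + (2/3).
  a_n = [-2 a_{n-1} + 2 a_{n-2}] / D(n).
Since the indicial polynomial factors as (r - r_1)(r - r_2), D(n) = (r_1 + n - r_1)(r_1 + n - r_2) = n(n + 5/3).
Evaluating step by step (a_0 = 1):
  n = 1: D(1) = 1(1 + 5/3) = 8/3; numerator = -2(1) = -2; a_1 = (-2)/(8/3) = -3/4
  n = 2: D(2) = 2(2 + 5/3) = 22/3; numerator = -2(-3/4) + 2(1) = 7/2; a_2 = (7/2)/(22/3) = 21/44
  n = 3: D(3) = 3(3 + 5/3) = 14; numerator = -2(21/44) + 2(-3/4) = -27/11; a_3 = (-27/11)/(14) = -27/154
  n = 4: D(4) = 4(4 + 5/3) = 68/3; numerator = -2(-27/154) + 2(21/44) = 201/154; a_4 = (201/154)/(68/3) = 603/10472

r = 2; a_0 = 1; a_1 = -3/4; a_2 = 21/44; a_3 = -27/154; a_4 = 603/10472


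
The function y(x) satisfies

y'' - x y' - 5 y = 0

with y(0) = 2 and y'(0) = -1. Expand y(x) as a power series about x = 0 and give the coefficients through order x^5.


Ansatz: y(x) = sum_{n>=0} a_n x^n, so y'(x) = sum_{n>=1} n a_n x^(n-1) and y''(x) = sum_{n>=2} n(n-1) a_n x^(n-2).
Substitute into P(x) y'' + Q(x) y' + R(x) y = 0 with P(x) = 1, Q(x) = -x, R(x) = -5, and match powers of x.
Initial conditions: a_0 = 2, a_1 = -1.
Setting the coefficient of each power of x to zero and solving order by order (substituting the coefficients already found):
  x^0: 2 a_2 - 5 a_0 = 0  ->  2 a_2 = 5 a_0 = 10  ->  a_2 = 5
  x^1: 6 a_3 - 6 a_1 = 0  ->  6 a_3 = 6 a_1 = -6  ->  a_3 = -1
  x^2: 12 a_4 - 7 a_2 = 0  ->  12 a_4 = 7 a_2 = 35  ->  a_4 = 35/12
  x^3: 20 a_5 - 8 a_3 = 0  ->  20 a_5 = 8 a_3 = -8  ->  a_5 = -2/5
Truncated series: y(x) = 2 - x + 5 x^2 - x^3 + (35/12) x^4 - (2/5) x^5 + O(x^6).

a_0 = 2; a_1 = -1; a_2 = 5; a_3 = -1; a_4 = 35/12; a_5 = -2/5
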